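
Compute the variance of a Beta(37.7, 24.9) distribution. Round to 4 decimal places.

0.0038

α+β = 62.6 and αβ = 938.73, so Var = αβ/[(α+β)²(α+β+1)] = 938.73/249233.136 = 0.0038.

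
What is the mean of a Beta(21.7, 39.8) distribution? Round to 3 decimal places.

0.353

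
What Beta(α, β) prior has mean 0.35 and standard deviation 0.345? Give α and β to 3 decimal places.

α = 0.319, β = 0.592

Variance = 0.345² = 0.119025. The moment-matching identity α+β = μ(1−μ)/Var − 1 gives
α+β = 0.2275/0.119025 − 1 = 0.9114, so α = μ·0.9114 = 0.319 and β = (1−μ)·0.9114 = 0.592.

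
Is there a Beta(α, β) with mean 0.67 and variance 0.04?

Yes

A Beta with mean μ has variance μ(1−μ)/(α+β+1) < μ(1−μ).
Here μ(1−μ) = 0.67×0.33 = 0.2211, and 0.04 < 0.2211.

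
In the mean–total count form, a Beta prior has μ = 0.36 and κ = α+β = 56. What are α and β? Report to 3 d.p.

Split κ in proportion μ : (1−μ): α = 0.36·56 = 20.160, β = 56 − 20.160 = 35.840.

α = 20.160, β = 35.840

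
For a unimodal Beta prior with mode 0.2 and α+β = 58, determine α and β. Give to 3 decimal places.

Since the density peak of Beta(α,β) is at (α−1)/(α+β−2),
α = 1 + 0.2(58−2) = 12.200 and β = 58 − 12.200 = 45.800.

α = 12.200, β = 45.800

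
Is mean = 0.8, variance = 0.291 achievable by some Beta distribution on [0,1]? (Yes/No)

For any Beta, Var(X) < E[X]·(1−E[X]).
Here μ(1−μ) = 0.8×0.2 = 0.16, and 0.291 ≥ 0.16.

No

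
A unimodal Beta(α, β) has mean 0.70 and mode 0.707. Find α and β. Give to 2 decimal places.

α = 41.40, β = 17.74

Let s = α+β. Mean gives α = μs = 0.70s; mode gives (α−1)/(s−2) = 0.707.
Substituting: 0.70s − 1 = 0.707(s−2) = 0.707s − 1.414, so -0.007s = -0.414 and s = 59.1429.
Then α = 0.70×59.1429 = 41.40 and β = s−α = 17.74.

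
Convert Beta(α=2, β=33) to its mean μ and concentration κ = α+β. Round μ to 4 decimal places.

κ = α+β = 2+33 = 35; μ = α/κ = 2/35 = 0.0571.

μ = 0.0571, κ = 35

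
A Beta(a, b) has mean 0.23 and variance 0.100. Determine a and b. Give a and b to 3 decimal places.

a = 0.177, b = 0.594

Let s = a+b. The Beta variance is μ(1−μ)/(s+1).
So s+1 = μ(1−μ)/σ² = (0.23×0.77)/0.100 = 0.1771/0.100 = 1.7710, giving s = 0.7710.
Then a = μs = 0.23×0.7710 = 0.177 and b = (1−μ)s = 0.77×0.7710 = 0.594.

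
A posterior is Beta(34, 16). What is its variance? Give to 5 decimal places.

μ = 34/50 = 0.680000; Var = μ(1−μ)/(α+β+1) = 0.2176000/51 = 0.00427.

0.00427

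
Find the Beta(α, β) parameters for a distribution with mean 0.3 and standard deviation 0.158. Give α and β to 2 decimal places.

α = 2.22, β = 5.19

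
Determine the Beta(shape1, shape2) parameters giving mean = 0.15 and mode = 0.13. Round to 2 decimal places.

shape1 = 5.55, shape2 = 31.45

With s = shape1+shape2: μ = shape1/s and mode = (shape1−1)/(s−2). Eliminating shape1 = μs,
μs − 1 = m(s−2) ⇒ s(μ−m) = 1−2m ⇒ s = 0.74/0.02 = 37.0000.
So shape1 = μs = 5.55, shape2 = (1−μ)s = 31.45.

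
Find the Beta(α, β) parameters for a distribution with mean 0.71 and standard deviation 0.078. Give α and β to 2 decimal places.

α = 23.32, β = 9.52

Variance = 0.078² = 0.006084. The moment-matching identity α+β = μ(1−μ)/Var − 1 gives
α+β = 0.2059/0.006084 − 1 = 32.8429, so α = μ·32.8429 = 23.32 and β = (1−μ)·32.8429 = 9.52.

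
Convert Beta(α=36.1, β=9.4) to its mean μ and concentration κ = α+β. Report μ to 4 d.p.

μ = 0.7934, κ = 45.5

κ = α+β = 36.1+9.4 = 45.5; μ = α/κ = 36.1/45.5 = 0.7934.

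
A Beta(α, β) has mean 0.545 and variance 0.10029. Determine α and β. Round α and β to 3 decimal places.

By moment matching, α+β = μ(1−μ)/σ² − 1 = (0.545·0.455)/0.10029 − 1 = 2.4726 − 1 = 1.4726.
Since α/(α+β) = μ, α = 0.545·1.4726 = 0.803 and β = 0.455·1.4726 = 0.670.

α = 0.803, β = 0.670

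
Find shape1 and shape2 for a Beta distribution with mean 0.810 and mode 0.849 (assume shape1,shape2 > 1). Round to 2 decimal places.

shape1 = 14.50, shape2 = 3.40

With s = shape1+shape2: μ = shape1/s and mode = (shape1−1)/(s−2). Eliminating shape1 = μs,
μs − 1 = m(s−2) ⇒ s(μ−m) = 1−2m ⇒ s = -0.698/-0.039 = 17.8974.
So shape1 = μs = 14.50, shape2 = (1−μ)s = 3.40.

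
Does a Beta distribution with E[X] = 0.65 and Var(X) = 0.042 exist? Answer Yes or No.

The Beta variance bound is σ² < μ(1−μ).
Here μ(1−μ) = 0.65×0.35 = 0.2275, and 0.042 < 0.2275.

Yes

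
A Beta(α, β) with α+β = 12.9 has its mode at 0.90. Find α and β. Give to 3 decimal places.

α = 10.810, β = 2.090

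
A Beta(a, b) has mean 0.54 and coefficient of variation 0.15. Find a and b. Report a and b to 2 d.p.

σ = CV·μ = 0.15×0.54 = 0.08100, so σ² = 0.006561.
s+1 = μ(1−μ)/σ² = 0.2484/0.006561 = 37.8601, so s = a+b = 36.8601.
a = μs = 19.90, b = (1−μ)s = 16.96.

a = 19.90, b = 16.96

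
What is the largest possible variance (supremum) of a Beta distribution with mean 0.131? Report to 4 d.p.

0.1138

For fixed mean μ the Beta variance is μ(1−μ)/(α+β+1), increasing as α+β decreases.
Its least upper bound (not attained) is μ(1−μ) = 0.131·0.869 = 0.1138.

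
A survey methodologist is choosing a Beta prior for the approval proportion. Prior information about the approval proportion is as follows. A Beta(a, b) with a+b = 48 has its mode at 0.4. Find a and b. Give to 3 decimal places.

Mode = (a−1)/(κ−2) with κ = a+b, so a−1 = 0.4·46 = 18.400.
a = 19.400; b = κ − a = 28.600.

a = 19.400, b = 28.600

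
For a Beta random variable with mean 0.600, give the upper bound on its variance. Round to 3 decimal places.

0.240

Var = μ(1−μ)/(α+β+1), which approaches μ(1−μ) as α+β → 0.
So the supremum is μ(1−μ) = 0.600×0.400 = 0.240.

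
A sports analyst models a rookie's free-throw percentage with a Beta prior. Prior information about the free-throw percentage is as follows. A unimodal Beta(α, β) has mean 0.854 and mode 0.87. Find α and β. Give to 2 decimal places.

α = 39.50, β = 6.75

With s = α+β: μ = α/s and mode = (α−1)/(s−2). Eliminating α = μs,
μs − 1 = m(s−2) ⇒ s(μ−m) = 1−2m ⇒ s = -0.74/-0.016 = 46.2500.
So α = μs = 39.50, β = (1−μ)s = 6.75.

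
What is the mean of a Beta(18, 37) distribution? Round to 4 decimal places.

0.3273

The Beta mean is α/(α+β) = 18/(18+37) = 0.3273.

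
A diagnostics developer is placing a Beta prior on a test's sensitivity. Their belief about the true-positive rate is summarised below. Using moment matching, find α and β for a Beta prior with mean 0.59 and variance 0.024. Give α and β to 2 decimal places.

α = 5.36, β = 3.72

Let s = α+β. The Beta variance is μ(1−μ)/(s+1).
So s+1 = μ(1−μ)/σ² = (0.59×0.41)/0.024 = 0.2419/0.024 = 10.0792, giving s = 9.0792.
Then α = μs = 0.59×9.0792 = 5.36 and β = (1−μ)s = 0.41×9.0792 = 3.72.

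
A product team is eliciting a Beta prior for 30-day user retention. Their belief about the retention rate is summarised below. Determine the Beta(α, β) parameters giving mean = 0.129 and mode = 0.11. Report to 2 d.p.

α = 5.30, β = 35.76

With s = α+β: μ = α/s and mode = (α−1)/(s−2). Eliminating α = μs,
μs − 1 = m(s−2) ⇒ s(μ−m) = 1−2m ⇒ s = 0.78/0.019 = 41.0526.
So α = μs = 5.30, β = (1−μ)s = 35.76.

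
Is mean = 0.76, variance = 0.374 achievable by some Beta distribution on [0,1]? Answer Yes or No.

A Beta with mean μ has variance μ(1−μ)/(α+β+1) < μ(1−μ).
Here μ(1−μ) = 0.76×0.24 = 0.1824, and 0.374 ≥ 0.1824.

No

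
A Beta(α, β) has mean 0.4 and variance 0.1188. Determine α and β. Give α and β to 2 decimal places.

α = 0.41, β = 0.61

Write ν = α+β; then α = μν and Var = μ(1−μ)/(ν+1).
ν = μ(1−μ)/Var − 1 = 0.24/0.1188 − 1 = 1.0202.
α = 0.4·1.0202 = 0.41, β = 0.6·1.0202 = 0.61.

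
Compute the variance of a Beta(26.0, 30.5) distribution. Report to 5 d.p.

0.00432

Var = αβ/[(α+β)²(α+β+1)] = (26.0×30.5)/(56.5²×57.5) = 793.00/183554.375 = 0.00432.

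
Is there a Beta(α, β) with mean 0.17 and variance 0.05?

Yes

The Beta variance bound is σ² < μ(1−μ).
Here μ(1−μ) = 0.17×0.83 = 0.1411, and 0.05 < 0.1411.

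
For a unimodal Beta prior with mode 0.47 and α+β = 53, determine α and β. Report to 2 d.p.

Mode = (α−1)/(κ−2) with κ = α+β, so α−1 = 0.47·51 = 23.97.
α = 24.97; β = κ − α = 28.03.

α = 24.97, β = 28.03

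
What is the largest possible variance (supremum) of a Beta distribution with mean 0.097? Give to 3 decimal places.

0.088

Var = μ(1−μ)/(α+β+1), which approaches μ(1−μ) as α+β → 0.
So the supremum is μ(1−μ) = 0.097×0.903 = 0.088.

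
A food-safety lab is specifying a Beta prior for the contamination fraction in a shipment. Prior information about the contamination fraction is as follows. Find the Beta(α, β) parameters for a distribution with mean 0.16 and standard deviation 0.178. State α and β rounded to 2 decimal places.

α = 0.52, β = 2.72

σ² = 0.178² = 0.031684.
With s = α+β, Var = μ(1−μ)/(s+1), so s+1 = (0.16×0.84)/0.031684 = 4.2419 and s = 3.2419.
α = μs = 0.52, β = (1−μ)s = 2.72.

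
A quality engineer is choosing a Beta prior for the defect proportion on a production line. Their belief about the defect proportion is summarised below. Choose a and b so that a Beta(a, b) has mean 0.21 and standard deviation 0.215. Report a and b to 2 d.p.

a = 0.54, b = 2.05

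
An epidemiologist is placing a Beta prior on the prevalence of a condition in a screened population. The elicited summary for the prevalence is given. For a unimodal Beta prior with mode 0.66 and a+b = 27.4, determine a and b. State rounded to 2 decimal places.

a = 17.76, b = 9.64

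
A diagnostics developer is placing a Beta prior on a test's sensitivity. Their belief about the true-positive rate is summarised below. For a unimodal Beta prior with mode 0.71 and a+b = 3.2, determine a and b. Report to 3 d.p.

Since the density peak of Beta(a,b) is at (a−1)/(a+b−2),
a = 1 + 0.71(3.2−2) = 1.852 and b = 3.2 − 1.852 = 1.348.

a = 1.852, b = 1.348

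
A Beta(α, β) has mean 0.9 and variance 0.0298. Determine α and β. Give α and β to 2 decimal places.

By moment matching, α+β = μ(1−μ)/σ² − 1 = (0.9·0.1)/0.0298 − 1 = 3.0201 − 1 = 2.0201.
Since α/(α+β) = μ, α = 0.9·2.0201 = 1.82 and β = 0.1·2.0201 = 0.20.

α = 1.82, β = 0.20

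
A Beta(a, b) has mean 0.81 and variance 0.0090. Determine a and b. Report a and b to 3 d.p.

By moment matching, a+b = μ(1−μ)/σ² − 1 = (0.81·0.19)/0.0090 − 1 = 17.1000 − 1 = 16.1000.
Since a/(a+b) = μ, a = 0.81·16.1000 = 13.041 and b = 0.19·16.1000 = 3.059.

a = 13.041, b = 3.059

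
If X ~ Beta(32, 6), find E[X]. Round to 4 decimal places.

The Beta mean is α/(α+β) = 32/(32+6) = 0.8421.

0.8421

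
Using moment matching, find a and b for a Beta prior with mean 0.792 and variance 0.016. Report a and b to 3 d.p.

a = 7.362, b = 1.934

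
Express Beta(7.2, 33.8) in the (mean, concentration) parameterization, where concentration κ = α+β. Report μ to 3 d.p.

κ = α+β = 7.2+33.8 = 41.0; μ = α/κ = 7.2/41.0 = 0.176.

μ = 0.176, κ = 41.0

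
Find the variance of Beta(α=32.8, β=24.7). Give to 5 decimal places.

0.00419

Var = αβ/[(α+β)²(α+β+1)] = (32.8×24.7)/(57.5²×58.5) = 810.16/193415.625 = 0.00419.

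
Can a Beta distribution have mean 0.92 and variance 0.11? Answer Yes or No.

For any Beta, Var(X) < E[X]·(1−E[X]).
Here μ(1−μ) = 0.92×0.08 = 0.0736, and 0.11 ≥ 0.0736.

No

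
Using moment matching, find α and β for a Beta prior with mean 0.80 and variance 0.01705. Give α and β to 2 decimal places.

Let s = α+β. The Beta variance is μ(1−μ)/(s+1).
So s+1 = μ(1−μ)/σ² = (0.80×0.20)/0.01705 = 0.1600/0.01705 = 9.3842, giving s = 8.3842.
Then α = μs = 0.80×8.3842 = 6.71 and β = (1−μ)s = 0.20×8.3842 = 1.68.

α = 6.71, β = 1.68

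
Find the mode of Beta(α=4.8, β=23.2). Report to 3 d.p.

0.146

With α,β > 1, mode = (α−1)/(α+β−2) = 3.8/26.0 = 0.146.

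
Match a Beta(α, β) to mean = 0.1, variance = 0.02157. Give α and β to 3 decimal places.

Write ν = α+β; then α = μν and Var = μ(1−μ)/(ν+1).
ν = μ(1−μ)/Var − 1 = 0.09/0.02157 − 1 = 3.1725.
α = 0.1·3.1725 = 0.317, β = 0.9·3.1725 = 2.855.

α = 0.317, β = 2.855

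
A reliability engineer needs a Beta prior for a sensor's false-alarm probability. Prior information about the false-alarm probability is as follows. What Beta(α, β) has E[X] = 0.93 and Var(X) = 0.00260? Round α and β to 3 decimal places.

Write ν = α+β; then α = μν and Var = μ(1−μ)/(ν+1).
ν = μ(1−μ)/Var − 1 = 0.0651/0.00260 − 1 = 24.0385.
α = 0.93·24.0385 = 22.356, β = 0.07·24.0385 = 1.683.

α = 22.356, β = 1.683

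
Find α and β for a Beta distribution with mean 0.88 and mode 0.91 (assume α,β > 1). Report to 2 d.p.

α = 24.05, β = 3.28

Let s = α+β. Mean gives α = μs = 0.88s; mode gives (α−1)/(s−2) = 0.91.
Substituting: 0.88s − 1 = 0.91(s−2) = 0.91s − 1.82, so -0.03s = -0.82 and s = 27.3333.
Then α = 0.88×27.3333 = 24.05 and β = s−α = 3.28.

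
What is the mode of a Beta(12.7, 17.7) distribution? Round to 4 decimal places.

The density x^(α−1)(1−x)^(β−1) is maximised at (α−1)/(α+β−2) = 11.7/28.4 = 0.4120.

0.4120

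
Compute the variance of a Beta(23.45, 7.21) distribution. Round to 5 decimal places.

0.00568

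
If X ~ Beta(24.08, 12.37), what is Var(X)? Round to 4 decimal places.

μ = 24.08/36.45 = 0.660631; Var = μ(1−μ)/(α+β+1) = 0.2241977/37.45 = 0.0060.

0.0060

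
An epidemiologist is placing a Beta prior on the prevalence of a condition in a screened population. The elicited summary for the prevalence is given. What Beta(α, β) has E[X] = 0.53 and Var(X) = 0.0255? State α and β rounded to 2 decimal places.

α = 4.65, β = 4.12

By moment matching, α+β = μ(1−μ)/σ² − 1 = (0.53·0.47)/0.0255 − 1 = 9.7686 − 1 = 8.7686.
Since α/(α+β) = μ, α = 0.53·8.7686 = 4.65 and β = 0.47·8.7686 = 4.12.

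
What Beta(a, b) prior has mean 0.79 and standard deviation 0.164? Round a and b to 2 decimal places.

σ² = 0.164² = 0.026896.
With s = a+b, Var = μ(1−μ)/(s+1), so s+1 = (0.79×0.21)/0.026896 = 6.1682 and s = 5.1682.
a = μs = 4.08, b = (1−μ)s = 1.09.

a = 4.08, b = 1.09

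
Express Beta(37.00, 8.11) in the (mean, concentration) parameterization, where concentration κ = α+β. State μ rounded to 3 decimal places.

κ = α+β = 37.00+8.11 = 45.11; μ = α/κ = 37.00/45.11 = 0.820.

μ = 0.820, κ = 45.11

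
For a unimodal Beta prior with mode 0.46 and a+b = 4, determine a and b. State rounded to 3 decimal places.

a = 1.920, b = 2.080

Since the density peak of Beta(a,b) is at (a−1)/(a+b−2),
a = 1 + 0.46(4−2) = 1.920 and b = 4 − 1.920 = 2.080.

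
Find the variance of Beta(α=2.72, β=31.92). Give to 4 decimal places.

Var = αβ/[(α+β)²(α+β+1)] = (2.72×31.92)/(34.64²×35.64) = 86.8224/42765.490944 = 0.0020.

0.0020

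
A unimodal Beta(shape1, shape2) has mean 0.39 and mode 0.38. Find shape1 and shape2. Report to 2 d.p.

shape1 = 9.36, shape2 = 14.64

With s = shape1+shape2: μ = shape1/s and mode = (shape1−1)/(s−2). Eliminating shape1 = μs,
μs − 1 = m(s−2) ⇒ s(μ−m) = 1−2m ⇒ s = 0.24/0.01 = 24.0000.
So shape1 = μs = 9.36, shape2 = (1−μ)s = 14.64.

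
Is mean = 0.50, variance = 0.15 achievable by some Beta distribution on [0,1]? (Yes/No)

For any Beta, Var(X) < E[X]·(1−E[X]).
Here μ(1−μ) = 0.50×0.50 = 0.2500, and 0.15 < 0.2500.

Yes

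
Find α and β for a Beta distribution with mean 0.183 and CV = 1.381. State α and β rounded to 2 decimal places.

Var = (CV·μ)² = (1.381×0.183)² = 0.063869.
α+β = μ(1−μ)/Var − 1 = 0.149511/0.063869 − 1 = 1.3409.
Thus α = 0.183·1.3409 = 0.25 and β = 0.817·1.3409 = 1.10.

α = 0.25, β = 1.10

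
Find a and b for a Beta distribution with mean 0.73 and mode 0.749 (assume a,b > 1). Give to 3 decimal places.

a = 19.134, b = 7.077

With s = a+b: μ = a/s and mode = (a−1)/(s−2). Eliminating a = μs,
μs − 1 = m(s−2) ⇒ s(μ−m) = 1−2m ⇒ s = -0.498/-0.019 = 26.2105.
So a = μs = 19.134, b = (1−μ)s = 7.077.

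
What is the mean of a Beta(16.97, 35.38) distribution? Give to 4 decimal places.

0.3242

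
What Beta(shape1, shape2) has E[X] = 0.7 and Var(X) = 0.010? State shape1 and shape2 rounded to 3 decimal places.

shape1 = 14.000, shape2 = 6.000

Write ν = shape1+shape2; then shape1 = μν and Var = μ(1−μ)/(ν+1).
ν = μ(1−μ)/Var − 1 = 0.21/0.010 − 1 = 20.0000.
shape1 = 0.7·20.0000 = 14.000, shape2 = 0.3·20.0000 = 6.000.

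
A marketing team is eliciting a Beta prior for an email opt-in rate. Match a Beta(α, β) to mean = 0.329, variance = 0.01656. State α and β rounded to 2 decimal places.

By moment matching, α+β = μ(1−μ)/σ² − 1 = (0.329·0.671)/0.01656 − 1 = 13.3309 − 1 = 12.3309.
Since α/(α+β) = μ, α = 0.329·12.3309 = 4.06 and β = 0.671·12.3309 = 8.27.

α = 4.06, β = 8.27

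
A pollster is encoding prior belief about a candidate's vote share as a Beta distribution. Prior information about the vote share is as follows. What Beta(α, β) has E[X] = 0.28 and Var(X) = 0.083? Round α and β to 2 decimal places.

By moment matching, α+β = μ(1−μ)/σ² − 1 = (0.28·0.72)/0.083 − 1 = 2.4289 − 1 = 1.4289.
Since α/(α+β) = μ, α = 0.28·1.4289 = 0.40 and β = 0.72·1.4289 = 1.03.

α = 0.40, β = 1.03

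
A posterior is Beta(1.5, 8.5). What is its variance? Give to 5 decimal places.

Var = αβ/[(α+β)²(α+β+1)] = (1.5×8.5)/(10.0²×11.0) = 12.75/1100.000 = 0.01159.

0.01159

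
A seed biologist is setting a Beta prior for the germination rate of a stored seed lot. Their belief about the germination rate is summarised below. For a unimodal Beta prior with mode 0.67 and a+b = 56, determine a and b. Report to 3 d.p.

For a,b>1 the mode is (a−1)/(a+b−2), so a = mode·(κ−2)+1 = 0.67×54+1 = 37.180.
And b = (1−mode)·(κ−2)+1 = 0.33×54+1 = 18.820.

a = 37.180, b = 18.820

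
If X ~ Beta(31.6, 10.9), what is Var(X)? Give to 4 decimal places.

0.0044

Var = αβ/[(α+β)²(α+β+1)] = (31.6×10.9)/(42.5²×43.5) = 344.44/78571.875 = 0.0044.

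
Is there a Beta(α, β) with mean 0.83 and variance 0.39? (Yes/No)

No

A Beta with mean μ has variance μ(1−μ)/(α+β+1) < μ(1−μ).
Here μ(1−μ) = 0.83×0.17 = 0.1411, and 0.39 ≥ 0.1411.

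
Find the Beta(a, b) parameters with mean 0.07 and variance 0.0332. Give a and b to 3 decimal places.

a = 0.067, b = 0.894

Write ν = a+b; then a = μν and Var = μ(1−μ)/(ν+1).
ν = μ(1−μ)/Var − 1 = 0.0651/0.0332 − 1 = 0.9608.
a = 0.07·0.9608 = 0.067, b = 0.93·0.9608 = 0.894.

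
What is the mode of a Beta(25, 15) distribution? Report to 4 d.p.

The density x^(α−1)(1−x)^(β−1) is maximised at (α−1)/(α+β−2) = 24/38 = 0.6316.

0.6316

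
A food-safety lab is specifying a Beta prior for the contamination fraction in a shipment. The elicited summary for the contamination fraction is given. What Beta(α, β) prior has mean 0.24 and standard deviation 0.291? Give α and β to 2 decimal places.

σ² = 0.291² = 0.084681.
With s = α+β, Var = μ(1−μ)/(s+1), so s+1 = (0.24×0.76)/0.084681 = 2.1540 and s = 1.1540.
α = μs = 0.28, β = (1−μ)s = 0.88.

α = 0.28, β = 0.88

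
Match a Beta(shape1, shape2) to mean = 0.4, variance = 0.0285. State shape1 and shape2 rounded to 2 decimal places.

shape1 = 2.97, shape2 = 4.45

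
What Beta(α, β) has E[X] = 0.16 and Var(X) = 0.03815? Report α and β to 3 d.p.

α = 0.404, β = 2.119

Write ν = α+β; then α = μν and Var = μ(1−μ)/(ν+1).
ν = μ(1−μ)/Var − 1 = 0.1344/0.03815 − 1 = 2.5229.
α = 0.16·2.5229 = 0.404, β = 0.84·2.5229 = 2.119.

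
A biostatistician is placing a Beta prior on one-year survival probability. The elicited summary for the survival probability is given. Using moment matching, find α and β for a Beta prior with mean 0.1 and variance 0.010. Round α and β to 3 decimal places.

α = 0.800, β = 7.200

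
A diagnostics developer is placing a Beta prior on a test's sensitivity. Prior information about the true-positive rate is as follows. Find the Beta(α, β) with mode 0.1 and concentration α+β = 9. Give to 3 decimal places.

α = 1.700, β = 7.300

Since the density peak of Beta(α,β) is at (α−1)/(α+β−2),
α = 1 + 0.1(9−2) = 1.700 and β = 9 − 1.700 = 7.300.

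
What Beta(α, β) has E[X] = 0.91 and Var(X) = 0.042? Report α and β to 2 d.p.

Write ν = α+β; then α = μν and Var = μ(1−μ)/(ν+1).
ν = μ(1−μ)/Var − 1 = 0.0819/0.042 − 1 = 0.9500.
α = 0.91·0.9500 = 0.86, β = 0.09·0.9500 = 0.09.

α = 0.86, β = 0.09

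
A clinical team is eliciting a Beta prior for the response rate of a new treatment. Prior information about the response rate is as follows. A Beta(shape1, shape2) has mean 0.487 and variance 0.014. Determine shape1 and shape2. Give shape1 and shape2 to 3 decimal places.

shape1 = 8.204, shape2 = 8.642

Write ν = shape1+shape2; then shape1 = μν and Var = μ(1−μ)/(ν+1).
ν = μ(1−μ)/Var − 1 = 0.249831/0.014 − 1 = 16.8451.
shape1 = 0.487·16.8451 = 8.204, shape2 = 0.513·16.8451 = 8.642.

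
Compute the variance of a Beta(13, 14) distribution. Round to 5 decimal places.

0.00892

α+β = 27 and αβ = 182, so Var = αβ/[(α+β)²(α+β+1)] = 182/20412 = 0.00892.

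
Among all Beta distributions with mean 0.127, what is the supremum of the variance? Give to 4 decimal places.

0.1109

Var = μ(1−μ)/(α+β+1), which approaches μ(1−μ) as α+β → 0.
So the supremum is μ(1−μ) = 0.127×0.873 = 0.1109.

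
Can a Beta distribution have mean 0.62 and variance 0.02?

The Beta variance bound is σ² < μ(1−μ).
Here μ(1−μ) = 0.62×0.38 = 0.2356, and 0.02 < 0.2356.

Yes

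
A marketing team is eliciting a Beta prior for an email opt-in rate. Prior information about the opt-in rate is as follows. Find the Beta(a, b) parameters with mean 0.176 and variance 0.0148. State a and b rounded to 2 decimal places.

Write ν = a+b; then a = μν and Var = μ(1−μ)/(ν+1).
ν = μ(1−μ)/Var − 1 = 0.145024/0.0148 − 1 = 8.7989.
a = 0.176·8.7989 = 1.55, b = 0.824·8.7989 = 7.25.

a = 1.55, b = 7.25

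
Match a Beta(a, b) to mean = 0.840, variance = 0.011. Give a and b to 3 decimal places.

a = 9.423, b = 1.795

By moment matching, a+b = μ(1−μ)/σ² − 1 = (0.840·0.160)/0.011 − 1 = 12.2182 − 1 = 11.2182.
Since a/(a+b) = μ, a = 0.840·11.2182 = 9.423 and b = 0.160·11.2182 = 1.795.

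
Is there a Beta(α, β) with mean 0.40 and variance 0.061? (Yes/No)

Yes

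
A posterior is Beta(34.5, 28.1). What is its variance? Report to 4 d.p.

μ = 34.5/62.6 = 0.551118; Var = μ(1−μ)/(α+β+1) = 0.2473869/63.6 = 0.0039.

0.0039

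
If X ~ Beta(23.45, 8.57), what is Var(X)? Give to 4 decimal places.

0.0059

μ = 23.45/32.02 = 0.732355; Var = μ(1−μ)/(α+β+1) = 0.1960113/33.02 = 0.0059.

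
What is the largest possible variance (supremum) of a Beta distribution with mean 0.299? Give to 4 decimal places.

0.2096

For fixed mean μ the Beta variance is μ(1−μ)/(α+β+1), increasing as α+β decreases.
Its least upper bound (not attained) is μ(1−μ) = 0.299·0.701 = 0.2096.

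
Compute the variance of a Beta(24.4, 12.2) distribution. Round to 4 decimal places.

Var = αβ/[(α+β)²(α+β+1)] = (24.4×12.2)/(36.6²×37.6) = 297.68/50367.456 = 0.0059.

0.0059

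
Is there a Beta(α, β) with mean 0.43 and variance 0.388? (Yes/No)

No

A Beta with mean μ has variance μ(1−μ)/(α+β+1) < μ(1−μ).
Here μ(1−μ) = 0.43×0.57 = 0.2451, and 0.388 ≥ 0.2451.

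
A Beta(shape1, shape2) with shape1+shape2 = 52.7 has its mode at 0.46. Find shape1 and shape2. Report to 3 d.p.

For shape1,shape2>1 the mode is (shape1−1)/(shape1+shape2−2), so shape1 = mode·(κ−2)+1 = 0.46×50.7+1 = 24.322.
And shape2 = (1−mode)·(κ−2)+1 = 0.54×50.7+1 = 28.378.

shape1 = 24.322, shape2 = 28.378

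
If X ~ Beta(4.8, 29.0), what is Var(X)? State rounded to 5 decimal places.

Var = αβ/[(α+β)²(α+β+1)] = (4.8×29.0)/(33.8²×34.8) = 139.20/39756.912 = 0.00350.

0.00350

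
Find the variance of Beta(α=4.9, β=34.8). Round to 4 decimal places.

0.0027

μ = 4.9/39.7 = 0.123426; Var = μ(1−μ)/(α+β+1) = 0.1081918/40.7 = 0.0027.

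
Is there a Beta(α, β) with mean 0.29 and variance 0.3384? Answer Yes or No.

For any Beta, Var(X) < E[X]·(1−E[X]).
Here μ(1−μ) = 0.29×0.71 = 0.2059, and 0.3384 ≥ 0.2059.

No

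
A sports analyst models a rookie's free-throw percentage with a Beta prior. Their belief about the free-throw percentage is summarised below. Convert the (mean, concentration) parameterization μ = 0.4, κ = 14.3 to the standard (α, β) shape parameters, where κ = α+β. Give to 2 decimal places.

Split κ in proportion μ : (1−μ): α = 0.4·14.3 = 5.72, β = 14.3 − 5.72 = 8.58.

α = 5.72, β = 8.58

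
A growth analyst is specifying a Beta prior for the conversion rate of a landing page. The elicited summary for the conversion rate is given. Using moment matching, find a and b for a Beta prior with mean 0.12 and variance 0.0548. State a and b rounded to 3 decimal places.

By moment matching, a+b = μ(1−μ)/σ² − 1 = (0.12·0.88)/0.0548 − 1 = 1.9270 − 1 = 0.9270.
Since a/(a+b) = μ, a = 0.12·0.9270 = 0.111 and b = 0.88·0.9270 = 0.816.

a = 0.111, b = 0.816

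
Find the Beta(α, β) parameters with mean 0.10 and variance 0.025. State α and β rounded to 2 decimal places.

Let s = α+β. The Beta variance is μ(1−μ)/(s+1).
So s+1 = μ(1−μ)/σ² = (0.10×0.90)/0.025 = 0.0900/0.025 = 3.6000, giving s = 2.6000.
Then α = μs = 0.10×2.6000 = 0.26 and β = (1−μ)s = 0.90×2.6000 = 2.34.

α = 0.26, β = 2.34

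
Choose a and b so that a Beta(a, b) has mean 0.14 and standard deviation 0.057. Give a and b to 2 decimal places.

a = 5.05, b = 31.01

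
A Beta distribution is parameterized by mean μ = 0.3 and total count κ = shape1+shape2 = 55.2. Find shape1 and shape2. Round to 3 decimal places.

Split κ in proportion μ : (1−μ): shape1 = 0.3·55.2 = 16.560, shape2 = 55.2 − 16.560 = 38.640.

shape1 = 16.560, shape2 = 38.640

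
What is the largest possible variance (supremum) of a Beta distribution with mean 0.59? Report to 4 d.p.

For fixed mean μ the Beta variance is μ(1−μ)/(α+β+1), increasing as α+β decreases.
Its least upper bound (not attained) is μ(1−μ) = 0.59·0.41 = 0.2419.

0.2419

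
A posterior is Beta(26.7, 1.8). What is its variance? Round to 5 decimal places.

0.00201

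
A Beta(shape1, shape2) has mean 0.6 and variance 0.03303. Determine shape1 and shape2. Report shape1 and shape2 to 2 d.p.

shape1 = 3.76, shape2 = 2.51

Let s = shape1+shape2. The Beta variance is μ(1−μ)/(s+1).
So s+1 = μ(1−μ)/σ² = (0.6×0.4)/0.03303 = 0.24/0.03303 = 7.2661, giving s = 6.2661.
Then shape1 = μs = 0.6×6.2661 = 3.76 and shape2 = (1−μ)s = 0.4×6.2661 = 2.51.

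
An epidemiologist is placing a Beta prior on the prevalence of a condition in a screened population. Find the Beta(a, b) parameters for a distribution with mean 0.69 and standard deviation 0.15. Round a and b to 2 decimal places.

a = 5.87, b = 2.64

σ² = 0.15² = 0.0225.
With s = a+b, Var = μ(1−μ)/(s+1), so s+1 = (0.69×0.31)/0.0225 = 9.5067 and s = 8.5067.
a = μs = 5.87, b = (1−μ)s = 2.64.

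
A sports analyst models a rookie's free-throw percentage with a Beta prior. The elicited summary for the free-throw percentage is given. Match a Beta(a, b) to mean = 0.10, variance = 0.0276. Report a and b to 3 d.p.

Let s = a+b. The Beta variance is μ(1−μ)/(s+1).
So s+1 = μ(1−μ)/σ² = (0.10×0.90)/0.0276 = 0.0900/0.0276 = 3.2609, giving s = 2.2609.
Then a = μs = 0.10×2.2609 = 0.226 and b = (1−μ)s = 0.90×2.2609 = 2.035.

a = 0.226, b = 2.035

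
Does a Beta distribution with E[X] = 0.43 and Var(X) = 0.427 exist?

No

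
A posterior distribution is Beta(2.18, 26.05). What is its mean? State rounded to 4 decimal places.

E[X] = α/(α+β) = 2.18/28.23 = 0.0772.

0.0772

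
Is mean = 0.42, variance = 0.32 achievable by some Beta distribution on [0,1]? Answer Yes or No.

No

The Beta variance bound is σ² < μ(1−μ).
Here μ(1−μ) = 0.42×0.58 = 0.2436, and 0.32 ≥ 0.2436.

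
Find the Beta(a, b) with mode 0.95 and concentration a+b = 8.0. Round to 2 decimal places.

Mode = (a−1)/(κ−2) with κ = a+b, so a−1 = 0.95·6.0 = 5.70.
a = 6.70; b = κ − a = 1.30.

a = 6.70, b = 1.30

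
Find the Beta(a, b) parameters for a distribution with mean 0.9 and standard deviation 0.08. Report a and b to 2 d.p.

a = 11.76, b = 1.31

σ² = 0.08² = 0.0064.
With s = a+b, Var = μ(1−μ)/(s+1), so s+1 = (0.9×0.1)/0.0064 = 14.0625 and s = 13.0625.
a = μs = 11.76, b = (1−μ)s = 1.31.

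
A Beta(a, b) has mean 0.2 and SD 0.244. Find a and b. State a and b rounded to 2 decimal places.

Variance = 0.244² = 0.059536. The moment-matching identity a+b = μ(1−μ)/Var − 1 gives
a+b = 0.16/0.059536 − 1 = 1.6874, so a = μ·1.6874 = 0.34 and b = (1−μ)·1.6874 = 1.35.

a = 0.34, b = 1.35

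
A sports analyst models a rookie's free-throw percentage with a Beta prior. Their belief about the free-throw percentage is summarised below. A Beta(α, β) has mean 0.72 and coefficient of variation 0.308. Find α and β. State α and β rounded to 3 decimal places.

α = 2.232, β = 0.868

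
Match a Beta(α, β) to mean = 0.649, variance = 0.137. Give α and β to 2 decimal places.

By moment matching, α+β = μ(1−μ)/σ² − 1 = (0.649·0.351)/0.137 − 1 = 1.6628 − 1 = 0.6628.
Since α/(α+β) = μ, α = 0.649·0.6628 = 0.43 and β = 0.351·0.6628 = 0.23.

α = 0.43, β = 0.23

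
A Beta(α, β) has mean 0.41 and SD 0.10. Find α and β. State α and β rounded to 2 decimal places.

First σ² = 0.0100. Setting α = μn, β = (1−μ)n with n = α+β,
μ(1−μ)/(n+1) = 0.0100 ⇒ n+1 = 0.2419/0.0100 = 24.1900 ⇒ n = 23.1900.
Hence α = 0.41×23.1900 = 9.51, β = 0.59×23.1900 = 13.68.

α = 9.51, β = 13.68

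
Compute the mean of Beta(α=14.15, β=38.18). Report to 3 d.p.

E[X] = α/(α+β) = 14.15/52.33 = 0.270.

0.270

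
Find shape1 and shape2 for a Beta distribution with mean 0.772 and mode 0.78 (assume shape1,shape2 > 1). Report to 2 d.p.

Let s = shape1+shape2. Mean gives shape1 = μs = 0.772s; mode gives (shape1−1)/(s−2) = 0.78.
Substituting: 0.772s − 1 = 0.78(s−2) = 0.78s − 1.56, so -0.008s = -0.56 and s = 70.0000.
Then shape1 = 0.772×70.0000 = 54.04 and shape2 = s−shape1 = 15.96.

shape1 = 54.04, shape2 = 15.96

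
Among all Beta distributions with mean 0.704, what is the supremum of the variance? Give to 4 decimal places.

Var = μ(1−μ)/(α+β+1), which approaches μ(1−μ) as α+β → 0.
So the supremum is μ(1−μ) = 0.704×0.296 = 0.2084.

0.2084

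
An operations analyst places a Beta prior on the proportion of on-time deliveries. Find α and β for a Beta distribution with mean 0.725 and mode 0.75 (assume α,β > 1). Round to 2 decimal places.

Let s = α+β. Mean gives α = μs = 0.725s; mode gives (α−1)/(s−2) = 0.75.
Substituting: 0.725s − 1 = 0.75(s−2) = 0.75s − 1.50, so -0.025s = -0.50 and s = 20.0000.
Then α = 0.725×20.0000 = 14.50 and β = s−α = 5.50.

α = 14.50, β = 5.50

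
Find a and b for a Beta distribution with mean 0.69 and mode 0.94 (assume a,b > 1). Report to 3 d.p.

a = 2.429, b = 1.091

With s = a+b: μ = a/s and mode = (a−1)/(s−2). Eliminating a = μs,
μs − 1 = m(s−2) ⇒ s(μ−m) = 1−2m ⇒ s = -0.88/-0.25 = 3.5200.
So a = μs = 2.429, b = (1−μ)s = 1.091.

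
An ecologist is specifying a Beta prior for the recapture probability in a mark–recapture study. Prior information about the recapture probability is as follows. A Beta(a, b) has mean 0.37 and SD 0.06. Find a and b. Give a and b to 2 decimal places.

First σ² = 0.0036. Setting a = μn, b = (1−μ)n with n = a+b,
μ(1−μ)/(n+1) = 0.0036 ⇒ n+1 = 0.2331/0.0036 = 64.7500 ⇒ n = 63.7500.
Hence a = 0.37×63.7500 = 23.59, b = 0.63×63.7500 = 40.16.

a = 23.59, b = 40.16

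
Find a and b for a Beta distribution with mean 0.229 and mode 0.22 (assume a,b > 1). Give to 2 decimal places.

a = 14.25, b = 47.97

With s = a+b: μ = a/s and mode = (a−1)/(s−2). Eliminating a = μs,
μs − 1 = m(s−2) ⇒ s(μ−m) = 1−2m ⇒ s = 0.56/0.009 = 62.2222.
So a = μs = 14.25, b = (1−μ)s = 47.97.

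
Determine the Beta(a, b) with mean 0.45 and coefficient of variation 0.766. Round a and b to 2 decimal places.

a = 0.49, b = 0.60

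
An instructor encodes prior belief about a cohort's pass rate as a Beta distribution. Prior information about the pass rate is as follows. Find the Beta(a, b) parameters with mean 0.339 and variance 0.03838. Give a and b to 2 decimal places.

a = 1.64, b = 3.20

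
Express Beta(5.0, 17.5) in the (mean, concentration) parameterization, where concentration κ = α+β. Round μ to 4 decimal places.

μ = 0.2222, κ = 22.5

κ = α+β = 5.0+17.5 = 22.5; μ = α/κ = 5.0/22.5 = 0.2222.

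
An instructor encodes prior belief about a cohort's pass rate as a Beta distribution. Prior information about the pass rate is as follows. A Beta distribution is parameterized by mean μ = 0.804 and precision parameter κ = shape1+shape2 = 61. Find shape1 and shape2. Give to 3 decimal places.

shape1 = μκ = 0.804×61 = 49.044 and shape2 = (1−μ)κ = 0.196×61 = 11.956.

shape1 = 49.044, shape2 = 11.956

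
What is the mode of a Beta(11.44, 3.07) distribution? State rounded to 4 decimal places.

0.8345

With α,β > 1, mode = (α−1)/(α+β−2) = 10.44/12.51 = 0.8345.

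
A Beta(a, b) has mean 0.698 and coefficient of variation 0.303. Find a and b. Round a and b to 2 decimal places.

a = 2.59, b = 1.12

σ = CV·μ = 0.303×0.698 = 0.21149, so σ² = 0.044730.
s+1 = μ(1−μ)/σ² = 0.210796/0.044730 = 4.7127, so s = a+b = 3.7127.
a = μs = 2.59, b = (1−μ)s = 1.12.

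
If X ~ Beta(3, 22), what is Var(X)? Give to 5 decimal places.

0.00406

μ = 3/25 = 0.120000; Var = μ(1−μ)/(α+β+1) = 0.1056000/26 = 0.00406.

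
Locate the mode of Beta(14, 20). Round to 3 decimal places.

With α,β > 1, mode = (α−1)/(α+β−2) = 13/32 = 0.406.

0.406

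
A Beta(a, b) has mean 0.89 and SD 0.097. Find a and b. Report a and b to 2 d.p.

σ² = 0.097² = 0.009409.
With s = a+b, Var = μ(1−μ)/(s+1), so s+1 = (0.89×0.11)/0.009409 = 10.4049 and s = 9.4049.
a = μs = 8.37, b = (1−μ)s = 1.03.

a = 8.37, b = 1.03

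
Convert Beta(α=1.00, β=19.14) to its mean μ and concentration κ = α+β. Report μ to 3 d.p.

κ = α+β = 1.00+19.14 = 20.14; μ = α/κ = 1.00/20.14 = 0.050.

μ = 0.050, κ = 20.14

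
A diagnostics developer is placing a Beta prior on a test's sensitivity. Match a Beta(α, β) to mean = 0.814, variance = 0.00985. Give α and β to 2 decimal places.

By moment matching, α+β = μ(1−μ)/σ² − 1 = (0.814·0.186)/0.00985 − 1 = 15.3710 − 1 = 14.3710.
Since α/(α+β) = μ, α = 0.814·14.3710 = 11.70 and β = 0.186·14.3710 = 2.67.

α = 11.70, β = 2.67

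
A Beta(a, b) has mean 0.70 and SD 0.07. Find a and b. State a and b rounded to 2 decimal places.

a = 29.30, b = 12.56

σ² = 0.07² = 0.0049.
With s = a+b, Var = μ(1−μ)/(s+1), so s+1 = (0.70×0.30)/0.0049 = 42.8571 and s = 41.8571.
a = μs = 29.30, b = (1−μ)s = 12.56.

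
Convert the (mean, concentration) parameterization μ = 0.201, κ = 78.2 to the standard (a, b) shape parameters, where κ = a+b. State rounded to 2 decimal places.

a = 15.72, b = 62.48

a = μκ = 0.201×78.2 = 15.72 and b = (1−μ)κ = 0.799×78.2 = 62.48.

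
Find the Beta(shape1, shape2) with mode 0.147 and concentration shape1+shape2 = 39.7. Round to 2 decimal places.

shape1 = 6.54, shape2 = 33.16

Since the density peak of Beta(shape1,shape2) is at (shape1−1)/(shape1+shape2−2),
shape1 = 1 + 0.147(39.7−2) = 6.54 and shape2 = 39.7 − 6.54 = 33.16.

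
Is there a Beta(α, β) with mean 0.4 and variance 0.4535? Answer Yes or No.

For any Beta, Var(X) < E[X]·(1−E[X]).
Here μ(1−μ) = 0.4×0.6 = 0.24, and 0.4535 ≥ 0.24.

No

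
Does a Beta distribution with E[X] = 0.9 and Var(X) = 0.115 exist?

No

A Beta with mean μ has variance μ(1−μ)/(α+β+1) < μ(1−μ).
Here μ(1−μ) = 0.9×0.1 = 0.09, and 0.115 ≥ 0.09.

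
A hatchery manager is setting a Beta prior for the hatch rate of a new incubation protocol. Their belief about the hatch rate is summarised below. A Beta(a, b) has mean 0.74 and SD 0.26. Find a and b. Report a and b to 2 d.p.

a = 1.37, b = 0.48

σ² = 0.26² = 0.0676.
With s = a+b, Var = μ(1−μ)/(s+1), so s+1 = (0.74×0.26)/0.0676 = 2.8462 and s = 1.8462.
a = μs = 1.37, b = (1−μ)s = 0.48.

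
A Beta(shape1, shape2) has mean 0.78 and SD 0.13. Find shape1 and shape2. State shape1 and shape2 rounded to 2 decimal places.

First σ² = 0.0169. Setting shape1 = μn, shape2 = (1−μ)n with n = shape1+shape2,
μ(1−μ)/(n+1) = 0.0169 ⇒ n+1 = 0.1716/0.0169 = 10.1538 ⇒ n = 9.1538.
Hence shape1 = 0.78×9.1538 = 7.14, shape2 = 0.22×9.1538 = 2.01.

shape1 = 7.14, shape2 = 2.01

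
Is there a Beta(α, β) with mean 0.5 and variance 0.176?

Yes

The Beta variance bound is σ² < μ(1−μ).
Here μ(1−μ) = 0.5×0.5 = 0.25, and 0.176 < 0.25.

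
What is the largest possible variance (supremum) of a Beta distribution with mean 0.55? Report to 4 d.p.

0.2475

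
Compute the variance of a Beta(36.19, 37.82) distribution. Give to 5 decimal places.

0.00333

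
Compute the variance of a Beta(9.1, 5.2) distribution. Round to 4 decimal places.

0.0151

μ = 9.1/14.3 = 0.636364; Var = μ(1−μ)/(α+β+1) = 0.2314050/15.3 = 0.0151.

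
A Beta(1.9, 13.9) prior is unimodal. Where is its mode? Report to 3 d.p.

0.065

The density x^(α−1)(1−x)^(β−1) is maximised at (α−1)/(α+β−2) = 0.9/13.8 = 0.065.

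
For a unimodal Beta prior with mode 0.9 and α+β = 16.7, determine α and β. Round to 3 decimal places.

Since the density peak of Beta(α,β) is at (α−1)/(α+β−2),
α = 1 + 0.9(16.7−2) = 14.230 and β = 16.7 − 14.230 = 2.470.

α = 14.230, β = 2.470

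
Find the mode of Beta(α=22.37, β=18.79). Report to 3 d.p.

0.546

The density x^(α−1)(1−x)^(β−1) is maximised at (α−1)/(α+β−2) = 21.37/39.16 = 0.546.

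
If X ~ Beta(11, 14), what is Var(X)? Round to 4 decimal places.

0.0095

α+β = 25 and αβ = 154, so Var = αβ/[(α+β)²(α+β+1)] = 154/16250 = 0.0095.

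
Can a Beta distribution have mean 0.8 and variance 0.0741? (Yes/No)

Yes

A Beta with mean μ has variance μ(1−μ)/(α+β+1) < μ(1−μ).
Here μ(1−μ) = 0.8×0.2 = 0.16, and 0.0741 < 0.16.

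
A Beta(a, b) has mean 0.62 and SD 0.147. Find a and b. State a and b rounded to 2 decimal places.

a = 6.14, b = 3.76

σ² = 0.147² = 0.021609.
With s = a+b, Var = μ(1−μ)/(s+1), so s+1 = (0.62×0.38)/0.021609 = 10.9029 and s = 9.9029.
a = μs = 6.14, b = (1−μ)s = 3.76.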